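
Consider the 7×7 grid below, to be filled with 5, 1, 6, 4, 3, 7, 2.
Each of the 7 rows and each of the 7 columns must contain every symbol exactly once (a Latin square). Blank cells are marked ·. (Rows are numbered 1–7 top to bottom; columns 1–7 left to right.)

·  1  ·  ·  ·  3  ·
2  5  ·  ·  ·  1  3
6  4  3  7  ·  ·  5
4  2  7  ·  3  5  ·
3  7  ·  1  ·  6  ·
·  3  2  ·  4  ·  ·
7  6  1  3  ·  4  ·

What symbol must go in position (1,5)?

6

Row 1, column 1: row 1 has {1, 3} and column 1 has {6, 4, 3, 7, 2}, leaving only 5.
Row 3, column 6: row 3 has {5, 6, 4, 3, 7} and column 6 has {5, 1, 6, 4, 3}, leaving only 2.
Row 3, column 5: row 3 has {5, 6, 4, 3, 7, 2} and column 5 has {4, 3}, leaving only 1.
Row 4, column 4: row 4 has {5, 4, 3, 7, 2} and column 4 has {1, 3, 7}, leaving only 6.
Row 2, column 4: row 2 has {5, 1, 3, 2} and column 4 has {1, 6, 3, 7}, leaving only 4.
Row 1, column 4: row 1 has {5, 1, 3} and column 4 has {1, 6, 4, 3, 7}, leaving only 2.
Row 2, column 3: row 2 has {5, 1, 4, 3, 2} and column 3 has {1, 3, 7, 2}, leaving only 6.
Row 1, column 3: row 1 has {5, 1, 3, 2} and column 3 has {1, 6, 3, 7, 2}, leaving only 4.
Row 2, column 5: row 2 has {5, 1, 6, 4, 3, 2} and column 5 has {1, 4, 3}, leaving only 7.
Row 1 already has {5, 1, 4, 3, 2} and column 5 already has {1, 4, 3, 7}, so row 1, column 5 must be 6.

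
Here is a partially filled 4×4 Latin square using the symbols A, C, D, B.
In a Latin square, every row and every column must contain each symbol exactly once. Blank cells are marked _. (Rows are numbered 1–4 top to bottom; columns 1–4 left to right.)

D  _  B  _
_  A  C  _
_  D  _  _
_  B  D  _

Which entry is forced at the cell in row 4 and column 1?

Row 1, column 2: row 1 has {D, B} and column 2 has {A, D, B}, leaving only C.
Row 1, column 4: row 1 has {C, D, B} and column 4 has {}, leaving only A.
Row 2, column 1: row 2 has {A, C} and column 1 has {D}, leaving only B.
Row 2, column 4: row 2 has {A, C, B} and column 4 has {A}, leaving only D.
Row 3, column 3: row 3 has {D} and column 3 has {C, D, B}, leaving only A.
Row 3, column 1: row 3 has {A, D} and column 1 has {D, B}, leaving only C.
Row 4 already has {D, B} and column 1 already has {C, D, B}, so row 4, column 1 must be A.

A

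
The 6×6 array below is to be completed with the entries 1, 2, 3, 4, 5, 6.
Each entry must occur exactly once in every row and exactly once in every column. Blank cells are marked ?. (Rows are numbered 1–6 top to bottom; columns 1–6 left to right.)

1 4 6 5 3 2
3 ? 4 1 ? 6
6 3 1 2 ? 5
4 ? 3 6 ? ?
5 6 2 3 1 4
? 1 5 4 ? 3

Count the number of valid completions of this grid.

Row 2, column 2: eliminating its row and column leaves {2, 5}.
Row 2, column 5: eliminating its row and column leaves {2, 5}.
Row 3, column 5: eliminating its row and column leaves {4}.
Row 4, column 2: eliminating its row and column leaves {2, 5}.
Row 4, column 5: eliminating its row and column leaves {2, 5}.
Row 4, column 6: eliminating its row and column leaves {1}.
Row 6, column 1: eliminating its row and column leaves {2}.
Row 6, column 5: eliminating its row and column leaves {2, 6}.
Enumerating the assignments across these blanks that avoid any row or column repeat gives 2 completions.

2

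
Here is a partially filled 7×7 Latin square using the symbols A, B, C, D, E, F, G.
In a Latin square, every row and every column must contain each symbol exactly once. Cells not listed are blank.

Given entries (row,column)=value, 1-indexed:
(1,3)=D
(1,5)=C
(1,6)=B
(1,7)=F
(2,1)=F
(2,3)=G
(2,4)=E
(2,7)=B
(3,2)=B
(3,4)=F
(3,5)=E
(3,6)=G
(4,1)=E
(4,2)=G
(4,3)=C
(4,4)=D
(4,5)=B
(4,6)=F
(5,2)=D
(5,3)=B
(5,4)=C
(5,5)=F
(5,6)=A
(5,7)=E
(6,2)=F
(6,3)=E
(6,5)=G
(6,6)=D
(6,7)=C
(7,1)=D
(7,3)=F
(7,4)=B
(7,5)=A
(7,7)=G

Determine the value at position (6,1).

Row 2, column 5: row 2 has {B, E, F, G} and column 5 has {A, B, C, E, F, G}, leaving only D.
Row 2, column 6: row 2 has {B, D, E, F, G} and column 6 has {A, B, D, F, G}, leaving only C.
Row 2, column 2: row 2 has {B, C, D, E, F, G} and column 2 has {B, D, F, G}, leaving only A.
Row 1, column 2: row 1 has {B, C, D, F} and column 2 has {A, B, D, F, G}, leaving only E.
Row 3, column 3: row 3 has {B, E, F, G} and column 3 has {B, C, D, E, F, G}, leaving only A.
Row 3, column 1: row 3 has {A, B, E, F, G} and column 1 has {D, E, F}, leaving only C.
Row 3, column 7: row 3 has {A, B, C, E, F, G} and column 7 has {B, C, E, F, G}, leaving only D.
Row 4, column 7: row 4 has {B, C, D, E, F, G} and column 7 has {B, C, D, E, F, G}, leaving only A.
Row 5, column 1: row 5 has {A, B, C, D, E, F} and column 1 has {C, D, E, F}, leaving only G.
Row 1, column 1: row 1 has {B, C, D, E, F} and column 1 has {C, D, E, F, G}, leaving only A.
Row 6 already has {C, D, E, F, G} and column 1 already has {A, C, D, E, F, G}, so row 6, column 1 must be B.

B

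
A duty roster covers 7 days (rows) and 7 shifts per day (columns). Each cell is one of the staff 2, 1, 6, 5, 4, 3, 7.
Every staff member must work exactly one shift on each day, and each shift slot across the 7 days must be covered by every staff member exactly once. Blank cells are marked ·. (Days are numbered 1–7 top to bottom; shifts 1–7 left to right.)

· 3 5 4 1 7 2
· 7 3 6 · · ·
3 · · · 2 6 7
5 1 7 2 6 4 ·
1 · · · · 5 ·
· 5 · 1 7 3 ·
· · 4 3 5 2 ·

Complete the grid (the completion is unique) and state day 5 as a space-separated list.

Day 5, shift 4: day 5 has {1, 5} and shift 4 has {2, 1, 6, 4, 3}, leaving only 7.
Day 1, shift 1: day 1 has {2, 1, 5, 4, 3, 7} and shift 1 has {1, 5, 3}, leaving only 6.
Day 2, shift 5: day 2 has {6, 3, 7} and shift 5 has {2, 1, 6, 5, 7}, leaving only 4.
Day 5, shift 5: day 5 has {1, 5, 7} and shift 5 has {2, 1, 6, 5, 4, 7}, leaving only 3.
Day 2, shift 1: day 2 has {6, 4, 3, 7} and shift 1 has {1, 6, 5, 3}, leaving only 2.
Day 2, shift 6: day 2 has {2, 6, 4, 3, 7} and shift 6 has {2, 6, 5, 4, 3, 7}, leaving only 1.
Day 2, shift 7: day 2 has {2, 1, 6, 4, 3, 7} and shift 7 has {2, 7}, leaving only 5.
Day 3, shift 2: day 3 has {2, 6, 3, 7} and shift 2 has {1, 5, 3, 7}, leaving only 4.
Day 3, shift 3: day 3 has {2, 6, 4, 3, 7} and shift 3 has {5, 4, 3, 7}, leaving only 1.
Day 3, shift 4: day 3 has {2, 1, 6, 4, 3, 7} and shift 4 has {2, 1, 6, 4, 3, 7}, leaving only 5.
Day 4, shift 7: day 4 has {2, 1, 6, 5, 4, 7} and shift 7 has {2, 5, 7}, leaving only 3.
Day 6, shift 1: day 6 has {1, 5, 3, 7} and shift 1 has {2, 1, 6, 5, 3}, leaving only 4.
Day 6, shift 7: day 6 has {1, 5, 4, 3, 7} and shift 7 has {2, 5, 3, 7}, leaving only 6.
Day 5, shift 7: day 5 has {1, 5, 3, 7} and shift 7 has {2, 6, 5, 3, 7}, leaving only 4.
Day 6, shift 3: day 6 has {1, 6, 5, 4, 3, 7} and shift 3 has {1, 5, 4, 3, 7}, leaving only 2.
Day 5, shift 3: day 5 has {1, 5, 4, 3, 7} and shift 3 has {2, 1, 5, 4, 3, 7}, leaving only 6.
Day 5, shift 2: day 5 has {1, 6, 5, 4, 3, 7} and shift 2 has {1, 5, 4, 3, 7}, leaving only 2.
So day 5 reads: 1 2 6 7 3 5 4.

1 2 6 7 3 5 4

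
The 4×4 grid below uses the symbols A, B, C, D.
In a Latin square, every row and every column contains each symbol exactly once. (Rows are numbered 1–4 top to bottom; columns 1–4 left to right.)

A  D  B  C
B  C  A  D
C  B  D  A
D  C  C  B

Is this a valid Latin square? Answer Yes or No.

No

Row 4 contains C twice (at columns 2 and 3), so it is not a permutation.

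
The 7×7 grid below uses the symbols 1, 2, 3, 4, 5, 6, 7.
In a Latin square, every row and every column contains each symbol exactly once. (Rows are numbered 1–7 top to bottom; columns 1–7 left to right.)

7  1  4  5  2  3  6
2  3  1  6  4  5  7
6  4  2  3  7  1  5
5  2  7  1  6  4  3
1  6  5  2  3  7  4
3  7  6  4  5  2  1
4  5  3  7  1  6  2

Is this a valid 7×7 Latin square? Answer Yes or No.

Each row is a permutation of the 7 symbols, and so is each column.

Yes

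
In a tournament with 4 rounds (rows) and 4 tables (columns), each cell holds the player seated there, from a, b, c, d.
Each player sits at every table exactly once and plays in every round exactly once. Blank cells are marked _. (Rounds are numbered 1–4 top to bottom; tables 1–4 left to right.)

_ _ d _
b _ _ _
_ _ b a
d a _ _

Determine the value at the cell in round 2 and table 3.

a

Round 3, table 1: round 3 has {a, b} and table 1 has {b, d}, leaving only c.
Round 1, table 1: round 1 has {d} and table 1 has {b, c, d}, leaving only a.
Round 3, table 2: round 3 has {a, b, c} and table 2 has {a}, leaving only d.
Round 2, table 2: round 2 has {b} and table 2 has {a, d}, leaving only c.
Round 2 already has {b, c} and table 3 already has {b, d}, so round 2, table 3 must be a.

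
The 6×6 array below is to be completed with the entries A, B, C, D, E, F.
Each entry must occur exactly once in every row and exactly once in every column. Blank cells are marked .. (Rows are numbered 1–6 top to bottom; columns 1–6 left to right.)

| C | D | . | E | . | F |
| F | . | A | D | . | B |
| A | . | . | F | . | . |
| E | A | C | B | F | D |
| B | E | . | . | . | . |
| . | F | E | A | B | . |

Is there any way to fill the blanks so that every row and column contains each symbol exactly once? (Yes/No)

No row or column among the givens repeats a symbol, and propagating forced cells runs into no contradiction.
One valid completion exists (for instance, C D B E A F / F C A D E B / A B D F C E / E A C B F D / B E F C D A / D F E A B C).

Yes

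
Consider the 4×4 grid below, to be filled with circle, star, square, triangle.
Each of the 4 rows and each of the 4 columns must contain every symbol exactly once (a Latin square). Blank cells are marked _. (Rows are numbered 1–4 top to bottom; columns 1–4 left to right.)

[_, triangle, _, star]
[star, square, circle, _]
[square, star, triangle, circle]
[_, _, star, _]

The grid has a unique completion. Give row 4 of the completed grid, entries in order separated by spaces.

Row 4, column 2: row 4 has {star} and column 2 has {star, square, triangle}, leaving only circle.
Row 4, column 1: row 4 has {circle, star} and column 1 has {star, square}, leaving only triangle.
Row 4, column 4: row 4 has {circle, star, triangle} and column 4 has {circle, star}, leaving only square.
So row 4 reads: triangle circle star square.

triangle circle star square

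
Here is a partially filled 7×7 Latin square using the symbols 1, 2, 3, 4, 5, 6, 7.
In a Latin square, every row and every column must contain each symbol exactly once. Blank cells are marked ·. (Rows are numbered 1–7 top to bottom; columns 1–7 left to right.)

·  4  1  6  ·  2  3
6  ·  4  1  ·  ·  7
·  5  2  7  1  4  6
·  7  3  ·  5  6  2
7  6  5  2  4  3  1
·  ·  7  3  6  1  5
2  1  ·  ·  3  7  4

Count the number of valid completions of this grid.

Row 1, column 1: eliminating its row and column leaves {5}.
Row 1, column 5: eliminating its row and column leaves {7}.
Row 2, column 2: eliminating its row and column leaves {2, 3}.
Row 2, column 5: eliminating its row and column leaves {2}.
Row 2, column 6: eliminating its row and column leaves {5}.
Row 3, column 1: eliminating its row and column leaves {3}.
Row 4, column 1: eliminating its row and column leaves {1, 4}.
Row 4, column 4: eliminating its row and column leaves {4}.
Row 6, column 1: eliminating its row and column leaves {4}.
Row 6, column 2: eliminating its row and column leaves {2}.
Row 7, column 3: eliminating its row and column leaves {6}.
Row 7, column 4: eliminating its row and column leaves {5}.
Only one assignment across all blanks avoids any row or column repeat, giving 1 completion.

1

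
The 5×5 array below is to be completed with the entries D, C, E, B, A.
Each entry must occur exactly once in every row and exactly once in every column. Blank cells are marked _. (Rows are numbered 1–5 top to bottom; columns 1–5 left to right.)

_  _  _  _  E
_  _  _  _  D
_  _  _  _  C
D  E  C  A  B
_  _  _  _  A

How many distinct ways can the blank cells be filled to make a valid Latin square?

56

Row 1, column 1: eliminating its row and column leaves {C, B, A}.
Row 1, column 2: eliminating its row and column leaves {D, C, B, A}.
Row 1, column 3: eliminating its row and column leaves {D, B, A}.
Row 1, column 4: eliminating its row and column leaves {D, C, B}.
Row 2, column 1: eliminating its row and column leaves {C, E, B, A}.
Row 2, column 2: eliminating its row and column leaves {C, B, A}.
Row 2, column 3: eliminating its row and column leaves {E, B, A}.
Row 2, column 4: eliminating its row and column leaves {C, E, B}.
Row 3, column 1: eliminating its row and column leaves {E, B, A}.
Row 3, column 2: eliminating its row and column leaves {D, B, A}.
Row 3, column 3: eliminating its row and column leaves {D, E, B, A}.
Row 3, column 4: eliminating its row and column leaves {D, E, B}.
Row 5, column 1: eliminating its row and column leaves {C, E, B}.
Row 5, column 2: eliminating its row and column leaves {D, C, B}.
Row 5, column 3: eliminating its row and column leaves {D, E, B}.
Row 5, column 4: eliminating its row and column leaves {D, C, E, B}.
Enumerating the assignments across these blanks that avoid any row or column repeat gives 56 completions.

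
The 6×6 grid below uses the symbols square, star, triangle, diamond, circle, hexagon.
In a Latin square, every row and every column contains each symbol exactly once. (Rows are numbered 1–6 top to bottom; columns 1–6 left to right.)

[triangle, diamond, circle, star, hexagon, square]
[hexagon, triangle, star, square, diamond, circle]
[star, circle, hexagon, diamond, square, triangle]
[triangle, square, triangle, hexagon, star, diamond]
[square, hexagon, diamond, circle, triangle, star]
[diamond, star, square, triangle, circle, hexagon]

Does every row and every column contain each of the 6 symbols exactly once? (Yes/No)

No

Row 4 contains triangle twice (at columns 1 and 3), so it is not a permutation.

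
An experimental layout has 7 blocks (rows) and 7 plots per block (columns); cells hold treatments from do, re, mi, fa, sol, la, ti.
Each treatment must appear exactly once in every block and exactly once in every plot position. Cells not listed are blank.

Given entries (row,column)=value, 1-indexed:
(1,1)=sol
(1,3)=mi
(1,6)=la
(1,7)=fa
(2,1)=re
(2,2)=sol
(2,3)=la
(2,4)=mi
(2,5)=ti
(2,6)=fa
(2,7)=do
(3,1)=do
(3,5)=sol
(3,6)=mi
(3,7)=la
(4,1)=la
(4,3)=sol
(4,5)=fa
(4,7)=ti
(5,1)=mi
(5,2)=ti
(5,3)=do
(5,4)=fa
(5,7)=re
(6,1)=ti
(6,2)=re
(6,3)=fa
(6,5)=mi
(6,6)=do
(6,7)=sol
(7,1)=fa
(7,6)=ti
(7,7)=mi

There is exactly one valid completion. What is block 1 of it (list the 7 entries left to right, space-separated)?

sol do mi ti re la fa

Block 1, plot 2: block 1 has {mi, fa, sol, la} and plot 2 has {re, sol, ti}, leaving only do.
Block 1, plot 5: block 1 has {do, mi, fa, sol, la} and plot 5 has {mi, fa, sol, ti}, leaving only re.
Block 1, plot 4: block 1 has {do, re, mi, fa, sol, la} and plot 4 has {mi, fa}, leaving only ti.
So block 1 reads: sol do mi ti re la fa.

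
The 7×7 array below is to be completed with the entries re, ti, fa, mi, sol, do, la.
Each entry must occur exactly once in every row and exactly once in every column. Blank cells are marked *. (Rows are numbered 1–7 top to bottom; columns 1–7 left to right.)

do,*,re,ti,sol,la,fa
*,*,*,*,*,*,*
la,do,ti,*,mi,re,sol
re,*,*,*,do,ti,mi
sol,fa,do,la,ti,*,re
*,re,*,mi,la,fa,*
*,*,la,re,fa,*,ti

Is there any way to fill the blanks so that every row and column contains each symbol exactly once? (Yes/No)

No row or column among the givens repeats a symbol, and propagating forced cells runs into no contradiction.
One valid completion exists (for instance, do mi re ti sol la fa / fa ti mi do re sol la / la do ti fa mi re sol / re la fa sol do ti mi / sol fa do la ti mi re / ti re sol mi la fa do / mi sol la re fa do ti).

Yes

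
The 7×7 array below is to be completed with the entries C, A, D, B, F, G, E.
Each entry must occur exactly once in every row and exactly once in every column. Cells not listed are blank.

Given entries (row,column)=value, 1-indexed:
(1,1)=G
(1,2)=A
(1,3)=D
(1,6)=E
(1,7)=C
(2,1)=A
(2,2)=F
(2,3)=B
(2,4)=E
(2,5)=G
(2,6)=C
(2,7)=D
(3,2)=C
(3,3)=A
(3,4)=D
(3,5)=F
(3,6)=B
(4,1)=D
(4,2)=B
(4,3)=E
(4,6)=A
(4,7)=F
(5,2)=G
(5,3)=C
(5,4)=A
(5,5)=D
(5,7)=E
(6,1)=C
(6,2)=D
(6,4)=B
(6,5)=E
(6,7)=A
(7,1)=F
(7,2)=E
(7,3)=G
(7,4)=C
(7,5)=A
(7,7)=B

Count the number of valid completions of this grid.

Row 1, column 4: eliminating its row and column leaves {F}.
Row 1, column 5: eliminating its row and column leaves {B}.
Row 3, column 1: eliminating its row and column leaves {E}.
Row 3, column 7: eliminating its row and column leaves {G}.
Row 4, column 4: eliminating its row and column leaves {G}.
Row 4, column 5: eliminating its row and column leaves {C}.
Row 5, column 1: eliminating its row and column leaves {B}.
Row 5, column 6: eliminating its row and column leaves {F}.
Row 6, column 3: eliminating its row and column leaves {F}.
Row 6, column 6: eliminating its row and column leaves {F, G}.
Row 7, column 6: eliminating its row and column leaves {D}.
Only one assignment across all blanks avoids any row or column repeat, giving 1 completion.

1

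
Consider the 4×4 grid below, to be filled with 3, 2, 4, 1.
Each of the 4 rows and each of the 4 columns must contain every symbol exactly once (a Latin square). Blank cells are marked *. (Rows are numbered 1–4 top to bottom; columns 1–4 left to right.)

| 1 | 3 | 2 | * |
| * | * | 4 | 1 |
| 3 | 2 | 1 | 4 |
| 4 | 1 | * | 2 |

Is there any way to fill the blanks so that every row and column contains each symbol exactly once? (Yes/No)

No

Row 1, column 4: row 1 together with column 4 already contain {3, 2, 4, 1} — every symbol — so nothing can go there. The grid has no valid completion.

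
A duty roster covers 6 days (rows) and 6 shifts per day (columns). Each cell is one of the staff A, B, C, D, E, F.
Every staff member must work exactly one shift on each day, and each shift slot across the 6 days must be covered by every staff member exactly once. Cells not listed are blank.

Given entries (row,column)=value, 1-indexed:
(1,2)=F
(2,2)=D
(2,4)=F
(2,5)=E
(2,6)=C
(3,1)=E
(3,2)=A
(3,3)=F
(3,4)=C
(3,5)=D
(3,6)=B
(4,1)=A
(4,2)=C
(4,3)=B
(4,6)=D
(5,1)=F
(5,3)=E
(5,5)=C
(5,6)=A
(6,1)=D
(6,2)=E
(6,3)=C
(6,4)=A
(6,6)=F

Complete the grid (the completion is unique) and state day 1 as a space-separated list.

C F D B A E

Day 1, shift 6: day 1 has {F} and shift 6 has {A, B, C, D, F}, leaving only E.
Day 2, shift 1: day 2 has {C, D, E, F} and shift 1 has {A, D, E, F}, leaving only B.
Day 1, shift 1: day 1 has {E, F} and shift 1 has {A, B, D, E, F}, leaving only C.
Day 2, shift 3: day 2 has {B, C, D, E, F} and shift 3 has {B, C, E, F}, leaving only A.
Day 1, shift 3: day 1 has {C, E, F} and shift 3 has {A, B, C, E, F}, leaving only D.
Day 1, shift 4: day 1 has {C, D, E, F} and shift 4 has {A, C, F}, leaving only B.
Day 1, shift 5: day 1 has {B, C, D, E, F} and shift 5 has {C, D, E}, leaving only A.
So day 1 reads: C F D B A E.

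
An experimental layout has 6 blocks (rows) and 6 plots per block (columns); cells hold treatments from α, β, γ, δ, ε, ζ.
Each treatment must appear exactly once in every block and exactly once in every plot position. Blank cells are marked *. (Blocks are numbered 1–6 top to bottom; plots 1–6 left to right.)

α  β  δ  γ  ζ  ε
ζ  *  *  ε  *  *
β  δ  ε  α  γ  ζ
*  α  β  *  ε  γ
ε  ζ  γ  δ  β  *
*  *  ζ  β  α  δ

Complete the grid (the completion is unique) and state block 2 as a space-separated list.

ζ γ α ε δ β

Block 2, plot 2: block 2 has {ε, ζ} and plot 2 has {α, β, δ, ζ}, leaving only γ.
Block 2, plot 3: block 2 has {γ, ε, ζ} and plot 3 has {β, γ, δ, ε, ζ}, leaving only α.
Block 2, plot 5: block 2 has {α, γ, ε, ζ} and plot 5 has {α, β, γ, ε, ζ}, leaving only δ.
Block 2, plot 6: block 2 has {α, γ, δ, ε, ζ} and plot 6 has {γ, δ, ε, ζ}, leaving only β.
So block 2 reads: ζ γ α ε δ β.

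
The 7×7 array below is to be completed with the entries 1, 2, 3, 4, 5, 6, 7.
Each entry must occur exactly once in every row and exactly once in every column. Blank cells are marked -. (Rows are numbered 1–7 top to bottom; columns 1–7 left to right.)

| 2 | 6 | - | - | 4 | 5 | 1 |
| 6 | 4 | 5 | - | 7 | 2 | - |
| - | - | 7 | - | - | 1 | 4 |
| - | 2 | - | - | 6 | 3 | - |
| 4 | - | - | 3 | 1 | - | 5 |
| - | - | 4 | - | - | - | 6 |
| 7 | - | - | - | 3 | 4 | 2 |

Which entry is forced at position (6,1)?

1

Row 1, column 3: row 1 has {1, 2, 4, 5, 6} and column 3 has {4, 5, 7}, leaving only 3.
Row 1, column 4: row 1 has {1, 2, 3, 4, 5, 6} and column 4 has {3}, leaving only 7.
Row 2, column 4: row 2 has {2, 4, 5, 6, 7} and column 4 has {3, 7}, leaving only 1.
Row 2, column 7: row 2 has {1, 2, 4, 5, 6, 7} and column 7 has {1, 2, 4, 5, 6}, leaving only 3.
Row 4, column 3: row 4 has {2, 3, 6} and column 3 has {3, 4, 5, 7}, leaving only 1.
Row 4, column 1: row 4 has {1, 2, 3, 6} and column 1 has {2, 4, 6, 7}, leaving only 5.
Row 3, column 1: row 3 has {1, 4, 7} and column 1 has {2, 4, 5, 6, 7}, leaving only 3.
Row 6 already has {4, 6} and column 1 already has {2, 3, 4, 5, 6, 7}, so row 6, column 1 must be 1.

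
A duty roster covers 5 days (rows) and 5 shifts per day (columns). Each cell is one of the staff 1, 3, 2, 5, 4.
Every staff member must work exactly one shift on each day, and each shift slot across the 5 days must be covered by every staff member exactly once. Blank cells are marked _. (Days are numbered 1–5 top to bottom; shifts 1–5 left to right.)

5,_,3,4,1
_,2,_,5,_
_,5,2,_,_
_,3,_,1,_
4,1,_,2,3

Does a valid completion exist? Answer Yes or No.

No

Day 1, shift 2: day 1 together with shift 2 already contain {1, 3, 2, 5, 4} — every symbol — so nothing can go there. The grid has no valid completion.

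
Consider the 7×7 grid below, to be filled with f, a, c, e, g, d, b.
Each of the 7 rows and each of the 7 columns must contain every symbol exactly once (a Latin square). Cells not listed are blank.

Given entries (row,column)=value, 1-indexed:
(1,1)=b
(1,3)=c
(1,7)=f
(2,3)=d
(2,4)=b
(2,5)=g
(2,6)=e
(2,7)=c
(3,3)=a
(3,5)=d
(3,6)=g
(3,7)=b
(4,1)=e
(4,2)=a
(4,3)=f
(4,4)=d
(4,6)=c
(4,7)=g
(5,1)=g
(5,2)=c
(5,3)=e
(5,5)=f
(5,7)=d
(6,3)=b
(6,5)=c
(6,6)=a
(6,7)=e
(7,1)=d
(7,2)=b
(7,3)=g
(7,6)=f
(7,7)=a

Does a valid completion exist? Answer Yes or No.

Yes

No row or column among the givens repeats a symbol, and propagating forced cells runs into no contradiction.
One valid completion exists (for instance, b g c e a d f / a f d b g e c / c e a f d g b / e a f d b c g / g c e a f b d / f d b g c a e / d b g c e f a).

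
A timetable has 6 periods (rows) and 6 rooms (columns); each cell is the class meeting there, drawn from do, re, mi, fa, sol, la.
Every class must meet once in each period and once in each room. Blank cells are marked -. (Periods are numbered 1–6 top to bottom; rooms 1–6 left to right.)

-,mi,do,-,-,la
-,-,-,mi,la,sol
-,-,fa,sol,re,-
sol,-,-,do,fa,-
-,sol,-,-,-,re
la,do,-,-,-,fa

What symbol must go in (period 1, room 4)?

fa

Period 1, room 5: period 1 has {do, mi, la} and room 5 has {re, fa, la}, leaving only sol.
Period 2, room 3: period 2 has {mi, sol, la} and room 3 has {do, fa}, leaving only re.
Period 2, room 2: period 2 has {re, mi, sol, la} and room 2 has {do, mi, sol}, leaving only fa.
Period 2, room 1: period 2 has {re, mi, fa, sol, la} and room 1 has {sol, la}, leaving only do.
Period 3, room 1: period 3 has {re, fa, sol} and room 1 has {do, sol, la}, leaving only mi.
Period 3, room 2: period 3 has {re, mi, fa, sol} and room 2 has {do, mi, fa, sol}, leaving only la.
Period 3, room 6: period 3 has {re, mi, fa, sol, la} and room 6 has {re, fa, sol, la}, leaving only do.
Period 4, room 2: period 4 has {do, fa, sol} and room 2 has {do, mi, fa, sol, la}, leaving only re.
Period 4, room 6: period 4 has {do, re, fa, sol} and room 6 has {do, re, fa, sol, la}, leaving only mi.
Period 4, room 3: period 4 has {do, re, mi, fa, sol} and room 3 has {do, re, fa}, leaving only la.
Period 5, room 1: period 5 has {re, sol} and room 1 has {do, mi, sol, la}, leaving only fa.
Period 1, room 1: period 1 has {do, mi, sol, la} and room 1 has {do, mi, fa, sol, la}, leaving only re.
Period 1 already has {do, re, mi, sol, la} and room 4 already has {do, mi, sol}, so period 1, room 4 must be fa.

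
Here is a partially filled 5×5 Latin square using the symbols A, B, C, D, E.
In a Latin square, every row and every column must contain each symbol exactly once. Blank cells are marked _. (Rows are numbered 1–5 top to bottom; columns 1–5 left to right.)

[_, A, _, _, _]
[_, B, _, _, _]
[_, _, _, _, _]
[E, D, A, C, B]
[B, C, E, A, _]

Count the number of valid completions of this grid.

6

Row 1, column 1: eliminating its row and column leaves {C, D}.
Row 1, column 3: eliminating its row and column leaves {B, C, D}.
Row 1, column 4: eliminating its row and column leaves {B, D, E}.
Row 1, column 5: eliminating its row and column leaves {C, D, E}.
Row 2, column 1: eliminating its row and column leaves {A, C, D}.
Row 2, column 3: eliminating its row and column leaves {C, D}.
Row 2, column 4: eliminating its row and column leaves {D, E}.
Row 2, column 5: eliminating its row and column leaves {A, C, D, E}.
Row 3, column 1: eliminating its row and column leaves {A, C, D}.
Row 3, column 2: eliminating its row and column leaves {E}.
Row 3, column 3: eliminating its row and column leaves {B, C, D}.
Row 3, column 4: eliminating its row and column leaves {B, D, E}.
Row 3, column 5: eliminating its row and column leaves {A, C, D, E}.
Row 5, column 5: eliminating its row and column leaves {D}.
Enumerating the assignments across these blanks that avoid any row or column repeat gives 6 completions.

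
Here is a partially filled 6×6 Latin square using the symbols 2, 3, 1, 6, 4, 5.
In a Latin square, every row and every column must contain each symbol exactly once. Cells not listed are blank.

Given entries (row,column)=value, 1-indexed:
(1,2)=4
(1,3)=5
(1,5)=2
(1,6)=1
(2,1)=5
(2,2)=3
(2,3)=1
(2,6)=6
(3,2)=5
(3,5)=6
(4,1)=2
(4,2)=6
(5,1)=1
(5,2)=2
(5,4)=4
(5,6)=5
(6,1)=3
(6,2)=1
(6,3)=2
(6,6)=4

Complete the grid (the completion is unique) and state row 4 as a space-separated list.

2 6 4 5 1 3

Row 4, column 6: row 4 has {2, 6} and column 6 has {1, 6, 4, 5}, leaving only 3.
Row 4, column 3: row 4 has {2, 3, 6} and column 3 has {2, 1, 5}, leaving only 4.
Row 1, column 1: row 1 has {2, 1, 4, 5} and column 1 has {2, 3, 1, 5}, leaving only 6.
Row 1, column 4: row 1 has {2, 1, 6, 4, 5} and column 4 has {4}, leaving only 3.
Row 2, column 4: row 2 has {3, 1, 6, 5} and column 4 has {3, 4}, leaving only 2.
Row 2, column 5: row 2 has {2, 3, 1, 6, 5} and column 5 has {2, 6}, leaving only 4.
Row 3, column 1: row 3 has {6, 5} and column 1 has {2, 3, 1, 6, 5}, leaving only 4.
Row 3, column 3: row 3 has {6, 4, 5} and column 3 has {2, 1, 4, 5}, leaving only 3.
Row 3, column 4: row 3 has {3, 6, 4, 5} and column 4 has {2, 3, 4}, leaving only 1.
Row 4, column 4: row 4 has {2, 3, 6, 4} and column 4 has {2, 3, 1, 4}, leaving only 5.
Row 4, column 5: row 4 has {2, 3, 6, 4, 5} and column 5 has {2, 6, 4}, leaving only 1.
So row 4 reads: 2 6 4 5 1 3.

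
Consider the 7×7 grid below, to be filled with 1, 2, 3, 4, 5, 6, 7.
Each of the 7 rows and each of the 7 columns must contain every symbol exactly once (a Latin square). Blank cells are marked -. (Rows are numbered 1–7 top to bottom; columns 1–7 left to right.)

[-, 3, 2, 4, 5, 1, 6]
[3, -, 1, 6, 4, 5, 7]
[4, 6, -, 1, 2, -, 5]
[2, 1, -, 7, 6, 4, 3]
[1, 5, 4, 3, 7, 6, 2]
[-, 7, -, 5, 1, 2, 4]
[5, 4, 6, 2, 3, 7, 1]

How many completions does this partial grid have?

1

Row 1, column 1: eliminating its row and column leaves {7}.
Row 2, column 2: eliminating its row and column leaves {2}.
Row 3, column 3: eliminating its row and column leaves {3, 7}.
Row 3, column 6: eliminating its row and column leaves {3}.
Row 4, column 3: eliminating its row and column leaves {5}.
Row 6, column 1: eliminating its row and column leaves {6}.
Row 6, column 3: eliminating its row and column leaves {3}.
Only one assignment across all blanks avoids any row or column repeat, giving 1 completion.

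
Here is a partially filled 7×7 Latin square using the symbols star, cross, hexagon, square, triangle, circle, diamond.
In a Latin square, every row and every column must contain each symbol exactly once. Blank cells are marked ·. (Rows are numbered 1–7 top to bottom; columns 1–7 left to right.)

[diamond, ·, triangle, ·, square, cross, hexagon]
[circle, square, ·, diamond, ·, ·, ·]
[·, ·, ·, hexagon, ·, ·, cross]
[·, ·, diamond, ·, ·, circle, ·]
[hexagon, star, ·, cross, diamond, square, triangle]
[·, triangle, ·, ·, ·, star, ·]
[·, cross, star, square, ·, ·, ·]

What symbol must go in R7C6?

Row 1, column 2: row 1 has {cross, hexagon, square, triangle, diamond} and column 2 has {star, cross, square, triangle}, leaving only circle.
Row 1, column 4: row 1 has {cross, hexagon, square, triangle, circle, diamond} and column 4 has {cross, hexagon, square, diamond}, leaving only star.
Row 2, column 7: row 2 has {square, circle, diamond} and column 7 has {cross, hexagon, triangle}, leaving only star.
Row 3, column 2: row 3 has {cross, hexagon} and column 2 has {star, cross, square, triangle, circle}, leaving only diamond.
Row 3, column 6: row 3 has {cross, hexagon, diamond} and column 6 has {star, cross, square, circle}, leaving only triangle.
Row 2, column 6: row 2 has {star, square, circle, diamond} and column 6 has {star, cross, square, triangle, circle}, leaving only hexagon.
Row 7 already has {star, cross, square} and column 6 already has {star, cross, hexagon, square, triangle, circle}, so row 7, column 6 must be diamond.

diamond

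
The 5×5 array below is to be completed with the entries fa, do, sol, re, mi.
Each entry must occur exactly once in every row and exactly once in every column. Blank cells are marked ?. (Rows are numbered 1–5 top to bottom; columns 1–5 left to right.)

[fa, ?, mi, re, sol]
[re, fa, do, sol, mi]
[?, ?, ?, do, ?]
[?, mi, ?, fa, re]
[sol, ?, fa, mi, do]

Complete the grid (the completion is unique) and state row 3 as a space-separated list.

Row 3, column 1: row 3 has {do} and column 1 has {fa, sol, re}, leaving only mi.
Row 3, column 5: row 3 has {do, mi} and column 5 has {do, sol, re, mi}, leaving only fa.
Row 1, column 2: row 1 has {fa, sol, re, mi} and column 2 has {fa, mi}, leaving only do.
Row 4, column 1: row 4 has {fa, re, mi} and column 1 has {fa, sol, re, mi}, leaving only do.
Row 4, column 3: row 4 has {fa, do, re, mi} and column 3 has {fa, do, mi}, leaving only sol.
Row 3, column 3: row 3 has {fa, do, mi} and column 3 has {fa, do, sol, mi}, leaving only re.
Row 3, column 2: row 3 has {fa, do, re, mi} and column 2 has {fa, do, mi}, leaving only sol.
So row 3 reads: mi sol re do fa.

mi sol re do fa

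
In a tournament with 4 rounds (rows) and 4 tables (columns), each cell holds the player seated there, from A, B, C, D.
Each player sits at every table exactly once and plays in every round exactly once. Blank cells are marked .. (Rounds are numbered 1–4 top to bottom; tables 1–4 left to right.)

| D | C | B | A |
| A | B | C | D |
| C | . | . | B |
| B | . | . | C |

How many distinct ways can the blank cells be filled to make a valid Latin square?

2

Round 3, table 2: eliminating its round and table leaves {A, D}.
Round 3, table 3: eliminating its round and table leaves {A, D}.
Round 4, table 2: eliminating its round and table leaves {A, D}.
Round 4, table 3: eliminating its round and table leaves {A, D}.
Enumerating the assignments across these blanks that avoid any round or table repeat gives 2 completions.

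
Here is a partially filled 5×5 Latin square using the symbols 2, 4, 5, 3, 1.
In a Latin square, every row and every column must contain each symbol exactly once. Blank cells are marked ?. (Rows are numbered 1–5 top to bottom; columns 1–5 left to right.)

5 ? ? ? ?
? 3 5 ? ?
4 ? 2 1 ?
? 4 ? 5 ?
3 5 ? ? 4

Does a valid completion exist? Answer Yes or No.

No

Row 3, column 2: row 3 together with column 2 already contain {2, 4, 5, 3, 1} — every symbol — so nothing can go there. The grid has no valid completion.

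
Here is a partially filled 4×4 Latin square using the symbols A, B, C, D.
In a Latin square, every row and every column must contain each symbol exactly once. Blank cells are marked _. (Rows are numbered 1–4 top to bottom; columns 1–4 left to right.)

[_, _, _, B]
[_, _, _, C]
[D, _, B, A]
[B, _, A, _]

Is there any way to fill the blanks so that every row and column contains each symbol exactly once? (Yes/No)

No

Row 2, column 1: row 2 has {C} and column 1 has {B, D}, so it must be A.
Row 1, column 1: row 1 has {B} and column 1 has {A, B, D}, so it must be C.
Row 1, column 3: row 1 has {B, C} and column 3 has {A, B}, so it must be D.
Now row 2, column 3: row 2 together with column 3 already contain {A, B, C, D} — every symbol — so nothing can go there. The grid has no valid completion.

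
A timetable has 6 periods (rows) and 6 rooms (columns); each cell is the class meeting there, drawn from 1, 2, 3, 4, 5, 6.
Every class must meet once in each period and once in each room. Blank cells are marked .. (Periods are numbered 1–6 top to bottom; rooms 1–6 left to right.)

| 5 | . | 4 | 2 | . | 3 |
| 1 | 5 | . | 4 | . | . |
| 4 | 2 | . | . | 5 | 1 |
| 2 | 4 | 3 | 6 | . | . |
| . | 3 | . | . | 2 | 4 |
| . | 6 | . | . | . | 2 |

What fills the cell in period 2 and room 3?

2

Period 1, room 2: period 1 has {2, 3, 4, 5} and room 2 has {2, 3, 4, 5, 6}, leaving only 1.
Period 1, room 5: period 1 has {1, 2, 3, 4, 5} and room 5 has {2, 5}, leaving only 6.
Period 2, room 5: period 2 has {1, 4, 5} and room 5 has {2, 5, 6}, leaving only 3.
Period 2, room 6: period 2 has {1, 3, 4, 5} and room 6 has {1, 2, 3, 4}, leaving only 6.
Period 2 already has {1, 3, 4, 5, 6} and room 3 already has {3, 4}, so period 2, room 3 must be 2.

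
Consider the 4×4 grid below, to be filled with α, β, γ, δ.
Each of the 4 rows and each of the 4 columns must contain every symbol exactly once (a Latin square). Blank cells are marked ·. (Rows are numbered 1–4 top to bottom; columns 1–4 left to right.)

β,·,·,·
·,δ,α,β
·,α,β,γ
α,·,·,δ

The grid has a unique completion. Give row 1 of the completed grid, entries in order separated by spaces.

Row 1, column 2: row 1 has {β} and column 2 has {α, δ}, leaving only γ.
Row 1, column 3: row 1 has {β, γ} and column 3 has {α, β}, leaving only δ.
Row 1, column 4: row 1 has {β, γ, δ} and column 4 has {β, γ, δ}, leaving only α.
So row 1 reads: β γ δ α.

β γ δ α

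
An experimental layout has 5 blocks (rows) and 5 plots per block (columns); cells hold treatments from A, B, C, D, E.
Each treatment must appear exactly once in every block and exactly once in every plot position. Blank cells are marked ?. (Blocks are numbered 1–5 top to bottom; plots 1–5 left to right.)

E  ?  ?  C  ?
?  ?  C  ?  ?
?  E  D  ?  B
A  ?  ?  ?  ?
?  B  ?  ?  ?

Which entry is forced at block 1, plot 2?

D

Block 3, plot 1: block 3 has {B, D, E} and plot 1 has {A, E}, leaving only C.
Block 3, plot 4: block 3 has {B, C, D, E} and plot 4 has {C}, leaving only A.
Block 5, plot 1: block 5 has {B} and plot 1 has {A, C, E}, leaving only D.
Block 2, plot 1: block 2 has {C} and plot 1 has {A, C, D, E}, leaving only B.
Block 5, plot 4: block 5 has {B, D} and plot 4 has {A, C}, leaving only E.
Block 2, plot 4: block 2 has {B, C} and plot 4 has {A, C, E}, leaving only D.
Block 2, plot 2: block 2 has {B, C, D} and plot 2 has {B, E}, leaving only A.
Block 1 already has {C, E} and plot 2 already has {A, B, E}, so block 1, plot 2 must be D.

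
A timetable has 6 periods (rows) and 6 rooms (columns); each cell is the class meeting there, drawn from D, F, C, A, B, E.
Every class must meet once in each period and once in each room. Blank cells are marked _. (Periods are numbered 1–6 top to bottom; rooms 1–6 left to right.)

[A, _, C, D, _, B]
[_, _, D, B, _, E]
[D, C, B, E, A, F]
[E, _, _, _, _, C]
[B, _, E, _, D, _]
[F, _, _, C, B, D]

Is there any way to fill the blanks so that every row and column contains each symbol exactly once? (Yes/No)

No

Period 2, room 1: period 2 has {D, B, E} and room 1 has {D, F, A, B, E}, so it must be C.
Period 2, room 5: period 2 has {D, C, B, E} and room 5 has {D, A, B}, so it must be F.
Now period 4, room 5: period 4 together with room 5 already contain {D, F, C, A, B, E} — every symbol — so nothing can go there. The grid has no valid completion.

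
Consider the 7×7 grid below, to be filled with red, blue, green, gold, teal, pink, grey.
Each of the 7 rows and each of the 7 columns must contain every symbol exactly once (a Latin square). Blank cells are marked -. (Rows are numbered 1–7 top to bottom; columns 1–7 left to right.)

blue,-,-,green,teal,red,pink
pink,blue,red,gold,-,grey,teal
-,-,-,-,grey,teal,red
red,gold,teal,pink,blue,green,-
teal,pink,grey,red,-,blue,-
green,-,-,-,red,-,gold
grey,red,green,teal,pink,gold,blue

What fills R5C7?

Row 5 already has {red, blue, teal, pink, grey} and column 7 already has {red, blue, gold, teal, pink}, so row 5, column 7 must be green.

green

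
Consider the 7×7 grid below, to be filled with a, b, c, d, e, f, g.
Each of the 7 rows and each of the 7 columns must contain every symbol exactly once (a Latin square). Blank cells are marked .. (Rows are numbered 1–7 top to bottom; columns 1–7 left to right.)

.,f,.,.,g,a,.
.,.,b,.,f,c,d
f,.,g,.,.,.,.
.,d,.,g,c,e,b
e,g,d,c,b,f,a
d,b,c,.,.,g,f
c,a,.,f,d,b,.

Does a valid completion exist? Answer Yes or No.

Row 1, column 1: row 1 has {a, f, g} and column 1 has {c, d, e, f}, so it must be b.
Row 1, column 3: row 1 has {a, b, f, g} and column 3 has {b, c, d, g}, so it must be e.
Now row 7, column 3: row 7 together with column 3 already contain {a, b, c, d, e, f, g} — every symbol — so nothing can go there. The grid has no valid completion.

No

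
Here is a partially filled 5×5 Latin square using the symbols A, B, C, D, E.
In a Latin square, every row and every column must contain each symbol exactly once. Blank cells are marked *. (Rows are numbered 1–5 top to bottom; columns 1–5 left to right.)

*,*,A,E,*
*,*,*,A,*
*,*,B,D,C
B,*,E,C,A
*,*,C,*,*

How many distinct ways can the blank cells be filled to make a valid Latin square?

Row 1, column 1: eliminating its row and column leaves {C, D}.
Row 1, column 2: eliminating its row and column leaves {B, C, D}.
Row 1, column 5: eliminating its row and column leaves {B, D}.
Row 2, column 1: eliminating its row and column leaves {C, D, E}.
Row 2, column 2: eliminating its row and column leaves {B, C, D, E}.
Row 2, column 3: eliminating its row and column leaves {D}.
Row 2, column 5: eliminating its row and column leaves {B, D, E}.
Row 3, column 1: eliminating its row and column leaves {A, E}.
Row 3, column 2: eliminating its row and column leaves {A, E}.
Row 4, column 2: eliminating its row and column leaves {D}.
Row 5, column 1: eliminating its row and column leaves {A, D, E}.
Row 5, column 2: eliminating its row and column leaves {A, B, D, E}.
Row 5, column 4: eliminating its row and column leaves {B}.
Row 5, column 5: eliminating its row and column leaves {B, D, E}.
Enumerating the assignments across these blanks that avoid any row or column repeat gives 3 completions.

3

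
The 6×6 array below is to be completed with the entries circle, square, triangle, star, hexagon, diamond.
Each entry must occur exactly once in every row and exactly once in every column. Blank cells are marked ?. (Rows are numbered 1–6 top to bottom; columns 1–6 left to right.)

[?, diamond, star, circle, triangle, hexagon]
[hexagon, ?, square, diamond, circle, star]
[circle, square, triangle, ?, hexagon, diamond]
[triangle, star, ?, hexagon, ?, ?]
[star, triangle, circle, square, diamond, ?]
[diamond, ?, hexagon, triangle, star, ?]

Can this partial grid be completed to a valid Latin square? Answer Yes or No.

No

Row 2, column 2: row 2 together with column 2 already contain {circle, square, triangle, star, hexagon, diamond} — every symbol — so nothing can go there. The grid has no valid completion.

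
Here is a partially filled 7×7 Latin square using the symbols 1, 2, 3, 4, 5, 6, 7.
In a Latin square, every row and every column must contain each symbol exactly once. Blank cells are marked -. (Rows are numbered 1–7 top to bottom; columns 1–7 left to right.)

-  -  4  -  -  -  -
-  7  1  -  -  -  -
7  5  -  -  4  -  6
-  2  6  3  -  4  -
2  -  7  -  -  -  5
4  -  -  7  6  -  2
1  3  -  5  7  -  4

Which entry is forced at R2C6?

Row 2, column 7: row 2 has {1, 7} and column 7 has {2, 4, 5, 6}, leaving only 3.
Row 4, column 1: row 4 has {2, 3, 4, 6} and column 1 has {1, 2, 4, 7}, leaving only 5.
Row 2, column 1: row 2 has {1, 3, 7} and column 1 has {1, 2, 4, 5, 7}, leaving only 6.
Row 1, column 1: row 1 has {4} and column 1 has {1, 2, 4, 5, 6, 7}, leaving only 3.
Row 4, column 5: row 4 has {2, 3, 4, 5, 6} and column 5 has {4, 6, 7}, leaving only 1.
Row 4, column 7: row 4 has {1, 2, 3, 4, 5, 6} and column 7 has {2, 3, 4, 5, 6}, leaving only 7.
Row 1, column 7: row 1 has {3, 4} and column 7 has {2, 3, 4, 5, 6, 7}, leaving only 1.
Row 1, column 2: row 1 has {1, 3, 4} and column 2 has {2, 3, 5, 7}, leaving only 6.
Row 1, column 4: row 1 has {1, 3, 4, 6} and column 4 has {3, 5, 7}, leaving only 2.
Row 1, column 5: row 1 has {1, 2, 3, 4, 6} and column 5 has {1, 4, 6, 7}, leaving only 5.
Row 1, column 6: row 1 has {1, 2, 3, 4, 5, 6} and column 6 has {4}, leaving only 7.
Row 2, column 4: row 2 has {1, 3, 6, 7} and column 4 has {2, 3, 5, 7}, leaving only 4.
Row 2, column 5: row 2 has {1, 3, 4, 6, 7} and column 5 has {1, 4, 5, 6, 7}, leaving only 2.
Row 2 already has {1, 2, 3, 4, 6, 7} and column 6 already has {4, 7}, so row 2, column 6 must be 5.

5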